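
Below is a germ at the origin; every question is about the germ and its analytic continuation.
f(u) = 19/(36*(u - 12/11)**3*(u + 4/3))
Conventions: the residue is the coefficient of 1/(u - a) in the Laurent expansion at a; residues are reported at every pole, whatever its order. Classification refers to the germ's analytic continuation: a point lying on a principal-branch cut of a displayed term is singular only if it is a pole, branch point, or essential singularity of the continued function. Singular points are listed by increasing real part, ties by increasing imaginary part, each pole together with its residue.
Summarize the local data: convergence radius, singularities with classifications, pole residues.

Denominator factor (u + 4/3): pole of order 1 at -4/3, modulus 4/3.
Denominator factor (u - 12/11)^3: pole of order 3 at 12/11, modulus 12/11.
The radius of convergence is the smallest modulus among the singular points: 12/11.
At the order-1 pole -4/3 set g(u) = (u - (-4/3))*f(u) = 19/(36*(u - 12/11)**3).
Simple pole: residue = g(a) at a = -4/3, which is -75867/2048000.
At the order-3 pole 12/11 set g(u) = (u - (12/11))^3*f(u) = 19/(36*(u + 4/3)).
Order-3 pole: residue = g''(a)/2; g''(12/11) = 75867/1024000, so the residue is 75867/2048000.
List the singular points by increasing real part (a conjugate pair: the negative imaginary part first).

Radius of convergence at 0: 12/11.
At -4/3: a pole of order 1; residue -75867/2048000.
At 12/11: a pole of order 3; residue 75867/2048000.


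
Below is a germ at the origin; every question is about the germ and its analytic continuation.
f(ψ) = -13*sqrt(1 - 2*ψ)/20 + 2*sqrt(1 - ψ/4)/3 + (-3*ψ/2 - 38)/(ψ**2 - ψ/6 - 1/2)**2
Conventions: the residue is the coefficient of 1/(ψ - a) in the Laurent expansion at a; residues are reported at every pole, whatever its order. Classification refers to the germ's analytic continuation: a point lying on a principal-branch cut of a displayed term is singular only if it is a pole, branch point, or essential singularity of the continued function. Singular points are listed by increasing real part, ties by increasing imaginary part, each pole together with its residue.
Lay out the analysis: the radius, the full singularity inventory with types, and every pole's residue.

Denominator factor (ψ**2 - ψ/6 - 1/2)^2: discriminant 73/36, real irrational roots 1/12 + (1/12)*sqrt(73) and 1/12 - (1/12)*sqrt(73); poles of order 2, moduli 1/12 + (1/12)*sqrt(73) and -1/12 + (1/12)*sqrt(73).
Branch term (2/3)*sqrt(1 - ψ/(4)): its argument vanishes at ψ = 4, a square-root branch point, modulus 4.
Branch term (-13/20)*sqrt(1 - ψ/(1/2)): its argument vanishes at ψ = 1/2, a square-root branch point, modulus 1/2.
The radius of convergence is the smallest modulus among the singular points: 1/2.
The branch terms are analytic at 1/12 - (1/12)*sqrt(73) and contribute nothing to the residue; only the rational part matters.
The factor ψ**2 - ψ/6 - 1/2 splits as (ψ - a)(ψ - a') with a = 1/12 - (1/12)*sqrt(73), a' = 1/12 + (1/12)*sqrt(73). At the order-2 pole a set g(ψ) = (ψ - a)^2*(rational part) = [-3*ψ/2 - 38] / (ψ - a')^2.
Order-2 pole: residue = g'(a); g'(1/12 - (1/12)*sqrt(73)) = -(16470/5329)*sqrt(73), so the residue is -(16470/5329)*sqrt(73).
The branch terms are analytic at 1/12 + (1/12)*sqrt(73) and contribute nothing to the residue; only the rational part matters.
The factor ψ**2 - ψ/6 - 1/2 splits as (ψ - a)(ψ - a') with a = 1/12 + (1/12)*sqrt(73), a' = 1/12 - (1/12)*sqrt(73). At the order-2 pole a set g(ψ) = (ψ - a)^2*(rational part) = [-3*ψ/2 - 38] / (ψ - a')^2.
Order-2 pole: residue = g'(a); g'(1/12 + (1/12)*sqrt(73)) = (16470/5329)*sqrt(73), so the residue is (16470/5329)*sqrt(73).
List the singular points by increasing real part (a conjugate pair: the negative imaginary part first).

Radius of convergence at 0: 1/2.
At 1/12 - (1/12)*sqrt(73): a pole of order 2; residue -(16470/5329)*sqrt(73).
At 1/2: an algebraic (square-root) branch point.
At 1/12 + (1/12)*sqrt(73): a pole of order 2; residue (16470/5329)*sqrt(73).
At 4: an algebraic (square-root) branch point.


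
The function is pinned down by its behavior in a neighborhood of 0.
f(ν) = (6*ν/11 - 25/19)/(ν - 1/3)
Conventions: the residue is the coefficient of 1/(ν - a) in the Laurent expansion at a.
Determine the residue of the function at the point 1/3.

The residue is -237/209.

At the order-1 pole 1/3 set g(ν) = (ν - (1/3))*f(ν) = 6*ν/11 - 25/19.
Simple pole: residue = g(a) at a = 1/3, which is -237/209.


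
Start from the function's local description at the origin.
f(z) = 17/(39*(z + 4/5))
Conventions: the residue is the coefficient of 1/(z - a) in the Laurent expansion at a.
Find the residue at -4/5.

The residue is 17/39.

At the order-1 pole -4/5 set g(z) = (z - (-4/5))*f(z) = 17/39.
Simple pole: residue = g(a) at a = -4/5, which is 17/39.


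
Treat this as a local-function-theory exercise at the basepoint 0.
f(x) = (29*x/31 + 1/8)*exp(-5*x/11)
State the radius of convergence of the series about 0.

The radius of convergence is infinite.

The factor exp(-5*x/11) is entire and contributes no finite singular point.
The polynomial part has no poles.
No finite singular points: the Taylor series at 0 converges everywhere.


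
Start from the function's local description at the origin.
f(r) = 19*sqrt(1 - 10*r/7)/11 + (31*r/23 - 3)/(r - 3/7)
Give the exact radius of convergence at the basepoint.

The radius of convergence is 3/7.

Denominator factor (r - 3/7): pole of order 1 at 3/7, modulus 3/7.
Branch term (19/11)*sqrt(1 - r/(7/10)): its argument vanishes at r = 7/10, a square-root branch point, modulus 7/10.
The radius of convergence is the smallest modulus among the singular points: 3/7.


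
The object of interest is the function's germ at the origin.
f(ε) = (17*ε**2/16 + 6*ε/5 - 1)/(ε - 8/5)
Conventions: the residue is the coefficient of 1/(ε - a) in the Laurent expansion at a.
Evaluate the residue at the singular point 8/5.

The residue is 91/25.

At the order-1 pole 8/5 set g(ε) = (ε - (8/5))*f(ε) = 17*ε**2/16 + 6*ε/5 - 1.
Simple pole: residue = g(a) at a = 8/5, which is 91/25.


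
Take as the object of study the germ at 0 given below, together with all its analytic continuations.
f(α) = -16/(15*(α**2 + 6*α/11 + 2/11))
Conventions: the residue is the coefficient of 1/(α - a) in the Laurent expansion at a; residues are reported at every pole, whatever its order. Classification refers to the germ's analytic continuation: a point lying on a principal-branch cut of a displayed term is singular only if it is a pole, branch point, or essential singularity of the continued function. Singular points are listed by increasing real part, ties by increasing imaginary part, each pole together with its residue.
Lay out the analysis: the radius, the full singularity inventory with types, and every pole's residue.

Denominator factor (α**2 + 6*α/11 + 2/11): discriminant -52/121, complex-conjugate roots (-3/11) + ((1/11)*sqrt(13))*i and (-3/11) - ((1/11)*sqrt(13))*i; poles of order 1, moduli (1/11)*sqrt(22) and (1/11)*sqrt(22).
The radius of convergence is the smallest modulus among the singular points: (1/11)*sqrt(22).
The factor α**2 + 6*α/11 + 2/11 splits as (α - a)(α - a') with a = (-3/11) - ((1/11)*sqrt(13))*i, a' = (-3/11) + ((1/11)*sqrt(13))*i. At the order-1 pole a set g(α) = (α - a)*f(α) = [-16/15] / (α - a').
Simple pole: residue = g(a) at a = (-3/11) - ((1/11)*sqrt(13))*i, which is -((88/195)*sqrt(13))*i.
The factor α**2 + 6*α/11 + 2/11 splits as (α - a)(α - a') with a = (-3/11) + ((1/11)*sqrt(13))*i, a' = (-3/11) - ((1/11)*sqrt(13))*i. At the order-1 pole a set g(α) = (α - a)*f(α) = [-16/15] / (α - a').
Simple pole: residue = g(a) at a = (-3/11) + ((1/11)*sqrt(13))*i, which is ((88/195)*sqrt(13))*i.
List the singular points by increasing real part (a conjugate pair: the negative imaginary part first).

Radius of convergence at 0: (1/11)*sqrt(22).
At (-3/11) - ((1/11)*sqrt(13))*i: a pole of order 1; residue -((88/195)*sqrt(13))*i.
At (-3/11) + ((1/11)*sqrt(13))*i: a pole of order 1; residue ((88/195)*sqrt(13))*i.


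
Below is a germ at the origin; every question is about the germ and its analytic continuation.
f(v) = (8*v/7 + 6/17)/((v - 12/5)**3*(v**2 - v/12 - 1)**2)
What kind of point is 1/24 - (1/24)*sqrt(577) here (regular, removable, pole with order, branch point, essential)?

The denominator factor v**2 - v/12 - 1 vanishes at 1/24 - (1/24)*sqrt(577) and appears to the power 2; the numerator there equals 143/357 - (1/21)*sqrt(577), nonzero, and no other factor vanishes.
Hence a pole whose order is the multiplicity, 2.

The point is a pole of order 2.


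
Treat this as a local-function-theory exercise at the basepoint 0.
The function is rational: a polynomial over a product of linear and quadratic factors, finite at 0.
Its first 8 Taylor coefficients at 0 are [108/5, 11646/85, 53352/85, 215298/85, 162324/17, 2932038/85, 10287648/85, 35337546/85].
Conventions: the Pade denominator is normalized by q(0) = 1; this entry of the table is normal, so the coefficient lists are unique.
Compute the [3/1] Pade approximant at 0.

The Pade approximant has numerator coefficients [108/5, 2093058/37655, 4186116/37655, 6279174/37655]; denominator coefficients [1, -1670/443].

Taylor coefficients needed (read off): a_0 = 108/5, a_1 = 11646/85, a_2 = 53352/85, a_3 = 215298/85, a_4 = 162324/17.
Write the denominator as Q(σ) = 1 + q1*σ. Requiring Q*f - P = O(σ^5) with deg P <= 3 kills the coefficients of σ^4..σ^4 in Q*f:
  σ^4: a_4 + q1*a_3 = 0, i.e. 162324/17 + (215298/85)*q1 = 0.
Solving this linear system: q1 = -1670/443.
The numerator is Q*f truncated at degree 3: P0 = a_0 = 108/5; P1 = a_1 + q1*a_0 = 2093058/37655; P2 = a_2 + q1*a_1 = 4186116/37655; P3 = a_3 + q1*a_2 = 6279174/37655.


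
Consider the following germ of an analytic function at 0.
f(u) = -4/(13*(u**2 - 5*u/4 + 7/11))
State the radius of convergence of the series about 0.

Denominator factor (u**2 - 5*u/4 + 7/11): discriminant -173/176, complex-conjugate roots (5/8) + ((1/88)*sqrt(1903))*i and (5/8) - ((1/88)*sqrt(1903))*i; poles of order 1, moduli (1/11)*sqrt(77) and (1/11)*sqrt(77).
The radius of convergence is the smallest modulus among the singular points: (1/11)*sqrt(77).

The radius of convergence is (1/11)*sqrt(77).


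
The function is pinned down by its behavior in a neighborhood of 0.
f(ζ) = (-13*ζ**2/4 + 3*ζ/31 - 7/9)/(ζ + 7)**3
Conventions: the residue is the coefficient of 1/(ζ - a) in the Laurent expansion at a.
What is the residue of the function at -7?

The residue is -13/4.

At the order-3 pole -7 set g(ζ) = (ζ - (-7))^3*f(ζ) = -13*ζ**2/4 + 3*ζ/31 - 7/9.
Order-3 pole: residue = g''(a)/2; g''(-7) = -13/2, so the residue is -13/4.


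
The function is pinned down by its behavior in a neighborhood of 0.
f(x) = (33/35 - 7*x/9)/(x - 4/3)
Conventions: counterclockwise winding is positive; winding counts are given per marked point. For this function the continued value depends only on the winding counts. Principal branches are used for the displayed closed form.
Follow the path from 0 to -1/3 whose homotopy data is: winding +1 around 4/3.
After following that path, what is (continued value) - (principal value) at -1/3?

Continued minus principal equals 0.

The function is rational, hence single-valued: continuing it around any pole returns the same value, so the difference is 0.


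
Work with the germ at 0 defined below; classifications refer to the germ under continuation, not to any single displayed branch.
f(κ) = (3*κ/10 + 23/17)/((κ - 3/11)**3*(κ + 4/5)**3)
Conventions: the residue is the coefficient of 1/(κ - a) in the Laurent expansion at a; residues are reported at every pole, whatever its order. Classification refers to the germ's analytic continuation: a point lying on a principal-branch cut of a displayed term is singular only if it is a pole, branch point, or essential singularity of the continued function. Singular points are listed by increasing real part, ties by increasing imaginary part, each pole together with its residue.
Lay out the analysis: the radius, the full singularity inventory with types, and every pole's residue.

Radius of convergence at 0: 3/11.
At -4/5: a pole of order 3; residue -130786222875/24307426166.
At 3/11: a pole of order 3; residue 130786222875/24307426166.

Denominator factor (κ - 3/11)^3: pole of order 3 at 3/11, modulus 3/11.
Denominator factor (κ + 4/5)^3: pole of order 3 at -4/5, modulus 4/5.
The radius of convergence is the smallest modulus among the singular points: 3/11.
At the order-3 pole -4/5 set g(κ) = (κ - (-4/5))^3*f(κ) = (3*κ/10 + 23/17)/(κ - 3/11)**3.
Order-3 pole: residue = g''(a)/2; g''(-4/5) = -130786222875/12153713083, so the residue is -130786222875/24307426166.
At the order-3 pole 3/11 set g(κ) = (κ - (3/11))^3*f(κ) = (3*κ/10 + 23/17)/(κ + 4/5)**3.
Order-3 pole: residue = g''(a)/2; g''(3/11) = 130786222875/12153713083, so the residue is 130786222875/24307426166.
List the singular points by increasing real part (a conjugate pair: the negative imaginary part first).


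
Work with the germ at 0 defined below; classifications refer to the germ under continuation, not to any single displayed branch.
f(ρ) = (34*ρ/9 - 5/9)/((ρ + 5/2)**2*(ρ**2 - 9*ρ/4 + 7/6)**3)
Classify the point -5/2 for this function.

The point is a pole of order 2.

The denominator factor ρ + 5/2 vanishes at -5/2 and appears to the power 2; the numerator there equals -10, nonzero, and no other factor vanishes.
Hence a pole whose order is the multiplicity, 2.


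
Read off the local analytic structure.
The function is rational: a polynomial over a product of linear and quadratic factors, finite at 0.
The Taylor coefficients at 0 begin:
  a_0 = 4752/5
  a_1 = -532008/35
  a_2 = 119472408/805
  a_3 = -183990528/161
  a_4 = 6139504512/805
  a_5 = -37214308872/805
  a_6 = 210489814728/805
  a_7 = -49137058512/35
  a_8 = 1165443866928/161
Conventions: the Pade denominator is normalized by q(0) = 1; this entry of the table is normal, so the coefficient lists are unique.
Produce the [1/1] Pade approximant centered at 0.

The Pade approximant has numerator coefficients [4752/5, -782598024/132181]; denominator coefficients [1, 184371/18883].

Taylor coefficients needed (read off): a_0 = 4752/5, a_1 = -532008/35, a_2 = 119472408/805.
Write the denominator as Q(ρ) = 1 + q1*ρ. Requiring Q*f - P = O(ρ^3) with deg P <= 1 kills the coefficients of ρ^2..ρ^2 in Q*f:
  ρ^2: a_2 + q1*a_1 = 0, i.e. 119472408/805 + (-532008/35)*q1 = 0.
Solving this linear system: q1 = 184371/18883.
The numerator is Q*f truncated at degree 1: P0 = a_0 = 4752/5; P1 = a_1 + q1*a_0 = -782598024/132181.


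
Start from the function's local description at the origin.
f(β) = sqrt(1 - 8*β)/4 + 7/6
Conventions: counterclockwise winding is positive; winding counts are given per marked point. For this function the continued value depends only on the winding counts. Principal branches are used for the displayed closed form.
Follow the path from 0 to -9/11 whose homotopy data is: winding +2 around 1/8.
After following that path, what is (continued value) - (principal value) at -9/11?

The rational part is single-valued and drops out of the difference; each branch term changes only by its own monodromy.
(1/4)*sqrt(1 - β/(1/8)): winding +2 is even, the square root returns to the same sheet, contribution 0.
Summing the contributions at β = -9/11 gives 0.

Continued minus principal equals 0.


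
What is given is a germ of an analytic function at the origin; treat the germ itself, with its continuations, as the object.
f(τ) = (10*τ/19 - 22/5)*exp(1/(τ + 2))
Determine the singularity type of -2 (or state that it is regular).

The point is an essential singularity.

The exponent 1/(τ - (-2)) has a pole at -2, so exp(1/(τ - (-2))) takes every nonzero value near it: an essential singularity (not a pole of any order).


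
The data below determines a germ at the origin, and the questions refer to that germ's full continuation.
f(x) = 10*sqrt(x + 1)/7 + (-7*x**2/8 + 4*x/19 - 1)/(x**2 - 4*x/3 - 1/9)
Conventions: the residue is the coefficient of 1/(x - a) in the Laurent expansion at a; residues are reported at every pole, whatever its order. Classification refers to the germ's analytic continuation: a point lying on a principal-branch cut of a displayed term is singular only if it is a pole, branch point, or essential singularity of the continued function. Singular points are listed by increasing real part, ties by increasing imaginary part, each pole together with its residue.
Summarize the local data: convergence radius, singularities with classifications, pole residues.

Denominator factor (x**2 - 4*x/3 - 1/9): discriminant 20/9, real irrational roots 2/3 + (1/3)*sqrt(5) and 2/3 - (1/3)*sqrt(5); poles of order 1, moduli 2/3 + (1/3)*sqrt(5) and -2/3 + (1/3)*sqrt(5).
Branch term (10/7)*sqrt(1 - x/(-1)): its argument vanishes at x = -1, a square-root branch point, modulus 1.
The radius of convergence is the smallest modulus among the singular points: -2/3 + (1/3)*sqrt(5).
The branch term is analytic at 2/3 - (1/3)*sqrt(5) and contributes nothing to the residue; only the rational part matters.
The factor x**2 - 4*x/3 - 1/9 splits as (x - a)(x - a') with a = 2/3 - (1/3)*sqrt(5), a' = 2/3 + (1/3)*sqrt(5). At the order-1 pole a set g(x) = (x - a)*(rational part) = [-7*x**2/8 + 4*x/19 - 1] / (x - a').
Simple pole: residue = g(a) at a = 2/3 - (1/3)*sqrt(5), which is -109/228 + (791/1520)*sqrt(5).
The branch term is analytic at 2/3 + (1/3)*sqrt(5) and contributes nothing to the residue; only the rational part matters.
The factor x**2 - 4*x/3 - 1/9 splits as (x - a)(x - a') with a = 2/3 + (1/3)*sqrt(5), a' = 2/3 - (1/3)*sqrt(5). At the order-1 pole a set g(x) = (x - a)*(rational part) = [-7*x**2/8 + 4*x/19 - 1] / (x - a').
Simple pole: residue = g(a) at a = 2/3 + (1/3)*sqrt(5), which is -109/228 - (791/1520)*sqrt(5).
List the singular points by increasing real part (a conjugate pair: the negative imaginary part first).

Radius of convergence at 0: -2/3 + (1/3)*sqrt(5).
At -1: an algebraic (square-root) branch point.
At 2/3 - (1/3)*sqrt(5): a pole of order 1; residue -109/228 + (791/1520)*sqrt(5).
At 2/3 + (1/3)*sqrt(5): a pole of order 1; residue -109/228 - (791/1520)*sqrt(5).


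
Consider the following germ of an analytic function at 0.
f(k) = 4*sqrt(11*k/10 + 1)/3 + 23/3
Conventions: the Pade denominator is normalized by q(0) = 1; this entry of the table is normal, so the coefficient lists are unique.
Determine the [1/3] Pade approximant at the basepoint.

Taylor coefficients needed (expand at 0): a_0 = 9, a_1 = 11/15, a_2 = -121/600, a_3 = 1331/12000, a_4 = -14641/192000.
Write the denominator as Q(k) = 1 + q1*k + q2*k^2 + q3*k^3. Requiring Q*f - P = O(k^5) with deg P <= 1 kills the coefficients of k^2..k^4 in Q*f:
  k^2: a_2 + q1*a_1 + q2*a_0 = 0, i.e. -121/600 + (11/15)*q1 + (9)*q2 = 0.
  k^3: a_3 + q1*a_2 + q2*a_1 + q3*a_0 = 0, i.e. 1331/12000 + (-121/600)*q1 + (11/15)*q2 + (9)*q3 = 0.
  k^4: a_4 + q1*a_3 + q2*a_2 + q3*a_1 = 0, i.e. -14641/192000 + (1331/12000)*q1 + (-121/600)*q2 + (11/15)*q3 = 0.
Solving this linear system: q1 = 47927/78160, q2 = -10769/390800, q3 = 57233/15632000.
The numerator is Q*f truncated at degree 1: P0 = a_0 = 9; P1 = a_1 + q1*a_0 = 1465981/234480.

The Pade approximant has numerator coefficients [9, 1465981/234480]; denominator coefficients [1, 47927/78160, -10769/390800, 57233/15632000].


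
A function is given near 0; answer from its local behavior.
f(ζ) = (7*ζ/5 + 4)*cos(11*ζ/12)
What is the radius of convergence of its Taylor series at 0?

The factor cos(11*ζ/12) is entire and contributes no finite singular point.
The polynomial part has no poles.
No finite singular points: the Taylor series at 0 converges everywhere.

The radius of convergence is infinite.


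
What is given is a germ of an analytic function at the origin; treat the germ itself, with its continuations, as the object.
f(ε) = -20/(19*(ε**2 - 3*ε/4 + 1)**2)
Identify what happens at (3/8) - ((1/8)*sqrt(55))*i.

The point is a pole of order 2.

The denominator factor ε**2 - 3*ε/4 + 1 vanishes at (3/8) - ((1/8)*sqrt(55))*i and appears to the power 2; the numerator there equals -20/19, nonzero, and no other factor vanishes.
Hence a pole whose order is the multiplicity, 2.


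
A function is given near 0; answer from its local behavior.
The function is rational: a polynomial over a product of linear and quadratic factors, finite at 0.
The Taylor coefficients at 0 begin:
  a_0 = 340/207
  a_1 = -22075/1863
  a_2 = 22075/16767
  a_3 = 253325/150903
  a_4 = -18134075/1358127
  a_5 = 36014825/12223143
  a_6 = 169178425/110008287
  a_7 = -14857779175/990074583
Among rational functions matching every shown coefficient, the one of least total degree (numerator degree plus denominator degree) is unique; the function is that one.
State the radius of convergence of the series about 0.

No rational of total degree below 4 reproduces all 8 coefficients; solving the [1/3] Pade equations on them gives f(v) = (21*v/2 - 34/23)/((v - 1)*(v**2 + v + 9/10)), whose expansion matches every shown term.
Denominator factor (v**2 + v + 9/10): discriminant -13/5, complex-conjugate roots (-1/2) + ((1/10)*sqrt(65))*i and (-1/2) - ((1/10)*sqrt(65))*i; poles of order 1, moduli (3/10)*sqrt(10) and (3/10)*sqrt(10).
Denominator factor (v - 1): pole of order 1 at 1, modulus 1.
The radius of convergence is the smallest modulus among the singular points: (3/10)*sqrt(10).

The radius of convergence is (3/10)*sqrt(10).


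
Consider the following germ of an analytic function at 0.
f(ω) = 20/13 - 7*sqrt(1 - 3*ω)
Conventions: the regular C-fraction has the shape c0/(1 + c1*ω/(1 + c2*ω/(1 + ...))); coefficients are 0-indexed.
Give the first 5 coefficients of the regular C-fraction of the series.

Taylor coefficients (expand at 0): a_0 = -71/13, a_1 = 21/2, a_2 = 63/8, a_3 = 189/16, a_4 = 2835/128.
c0 = a_0 = -71/13. Peel one level at a time: if S = 1 + c*ω/S' with S'(0) = 1, then c is the ω-coefficient of S and S' = c*ω/(S - 1).
S_1 = c0/f = 1 + (273/142)*ω + (207207/40328)*ω^2 + ...; c1 = 273/142.
S_2 = c1*ω/(S_1 - 1) = 1 + (-759/284)*ω + (-9/16)*ω^2 + ...; c2 = -759/284.
S_3 = c2*ω/(S_2 - 1) = 1 + (-213/1012)*ω + (-277965/1024144)*ω^2 + ...; c3 = -213/1012.
S_4 = c3*ω/(S_3 - 1) = 1 + (-1305/1012)*ω + ...; c4 = -1305/1012.

The regular C-fraction coefficients are [-71/13, 273/142, -759/284, -213/1012, -1305/1012].


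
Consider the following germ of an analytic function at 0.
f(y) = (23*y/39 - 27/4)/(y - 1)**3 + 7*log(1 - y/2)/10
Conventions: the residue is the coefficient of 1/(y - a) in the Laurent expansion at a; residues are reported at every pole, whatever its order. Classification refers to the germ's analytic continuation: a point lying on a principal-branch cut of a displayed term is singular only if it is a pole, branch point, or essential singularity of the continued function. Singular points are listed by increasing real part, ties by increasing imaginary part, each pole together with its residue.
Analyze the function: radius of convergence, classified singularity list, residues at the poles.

Radius of convergence at 0: 1.
At 1: a pole of order 3; residue 0.
At 2: a logarithmic branch point.

Denominator factor (y - 1)^3: pole of order 3 at 1, modulus 1.
Branch term (7/10)*log(1 - y/(2)): its argument vanishes at y = 2, a logarithmic branch point, modulus 2.
The radius of convergence is the smallest modulus among the singular points: 1.
The branch term is analytic at 1 and contributes nothing to the residue; only the rational part matters.
At the order-3 pole 1 set g(y) = (y - (1))^3*(rational part) = 23*y/39 - 27/4.
Order-3 pole: residue = g''(a)/2; g''(1) = 0, so the residue is 0.
List the singular points by increasing real part (a conjugate pair: the negative imaginary part first).


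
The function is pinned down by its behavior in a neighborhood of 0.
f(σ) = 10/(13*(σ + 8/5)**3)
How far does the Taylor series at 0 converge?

Denominator factor (σ + 8/5)^3: pole of order 3 at -8/5, modulus 8/5.
The radius of convergence is the smallest modulus among the singular points: 8/5.

The radius of convergence is 8/5.


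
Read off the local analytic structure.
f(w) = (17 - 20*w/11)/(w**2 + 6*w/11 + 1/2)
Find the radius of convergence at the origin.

The radius of convergence is (1/2)*sqrt(2).

Denominator factor (w**2 + 6*w/11 + 1/2): discriminant -206/121, complex-conjugate roots (-3/11) + ((1/22)*sqrt(206))*i and (-3/11) - ((1/22)*sqrt(206))*i; poles of order 1, moduli (1/2)*sqrt(2) and (1/2)*sqrt(2).
The radius of convergence is the smallest modulus among the singular points: (1/2)*sqrt(2).


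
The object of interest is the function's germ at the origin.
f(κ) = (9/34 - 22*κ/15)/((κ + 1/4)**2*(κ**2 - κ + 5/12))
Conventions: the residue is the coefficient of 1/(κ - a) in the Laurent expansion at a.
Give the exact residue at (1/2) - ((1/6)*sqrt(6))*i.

The residue is (1712/14875) - ((7724/14875)*sqrt(6))*i.

The factor κ**2 - κ + 5/12 splits as (κ - a)(κ - a') with a = (1/2) - ((1/6)*sqrt(6))*i, a' = (1/2) + ((1/6)*sqrt(6))*i. At the order-1 pole a set g(κ) = (κ - a)*f(κ) = [(9/34 - 22*κ/15)/(κ + 1/4)**2] / (κ - a').
Simple pole: residue = g(a) at a = (1/2) - ((1/6)*sqrt(6))*i, which is (1712/14875) - ((7724/14875)*sqrt(6))*i.


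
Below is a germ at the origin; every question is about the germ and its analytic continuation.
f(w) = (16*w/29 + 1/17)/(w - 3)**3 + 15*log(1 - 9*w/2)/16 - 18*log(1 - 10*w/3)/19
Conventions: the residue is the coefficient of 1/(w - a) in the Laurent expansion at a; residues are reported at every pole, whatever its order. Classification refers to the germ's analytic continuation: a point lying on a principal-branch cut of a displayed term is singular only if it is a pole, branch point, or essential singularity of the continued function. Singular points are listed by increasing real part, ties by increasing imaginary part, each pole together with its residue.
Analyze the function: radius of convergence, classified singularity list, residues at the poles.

Denominator factor (w - 3)^3: pole of order 3 at 3, modulus 3.
Branch term (-18/19)*log(1 - w/(3/10)): its argument vanishes at w = 3/10, a logarithmic branch point, modulus 3/10.
Branch term (15/16)*log(1 - w/(2/9)): its argument vanishes at w = 2/9, a logarithmic branch point, modulus 2/9.
The radius of convergence is the smallest modulus among the singular points: 2/9.
The branch terms are analytic at 3 and contribute nothing to the residue; only the rational part matters.
At the order-3 pole 3 set g(w) = (w - (3))^3*(rational part) = 16*w/29 + 1/17.
Order-3 pole: residue = g''(a)/2; g''(3) = 0, so the residue is 0.
List the singular points by increasing real part (a conjugate pair: the negative imaginary part first).

Radius of convergence at 0: 2/9.
At 2/9: a logarithmic branch point.
At 3/10: a logarithmic branch point.
At 3: a pole of order 3; residue 0.


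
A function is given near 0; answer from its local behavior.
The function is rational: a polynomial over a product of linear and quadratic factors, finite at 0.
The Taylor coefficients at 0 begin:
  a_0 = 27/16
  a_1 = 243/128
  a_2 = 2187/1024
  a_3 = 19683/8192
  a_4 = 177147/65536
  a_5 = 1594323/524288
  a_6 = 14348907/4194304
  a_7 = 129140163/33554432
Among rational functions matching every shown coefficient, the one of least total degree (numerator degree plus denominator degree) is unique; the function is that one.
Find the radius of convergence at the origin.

The radius of convergence is 8/9.

No rational of total degree below 1 reproduces all 8 coefficients; solving the [0/1] Pade equations on them gives f(τ) = -3/(2*(τ - 8/9)), whose expansion matches every shown term.
Denominator factor (τ - 8/9): pole of order 1 at 8/9, modulus 8/9.
The radius of convergence is the smallest modulus among the singular points: 8/9.


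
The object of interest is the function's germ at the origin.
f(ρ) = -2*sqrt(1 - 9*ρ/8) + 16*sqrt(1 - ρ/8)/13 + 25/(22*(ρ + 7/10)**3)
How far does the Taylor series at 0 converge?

The radius of convergence is 7/10.

Denominator factor (ρ + 7/10)^3: pole of order 3 at -7/10, modulus 7/10.
Branch term (-2)*sqrt(1 - ρ/(8/9)): its argument vanishes at ρ = 8/9, a square-root branch point, modulus 8/9.
Branch term (16/13)*sqrt(1 - ρ/(8)): its argument vanishes at ρ = 8, a square-root branch point, modulus 8.
The radius of convergence is the smallest modulus among the singular points: 7/10.


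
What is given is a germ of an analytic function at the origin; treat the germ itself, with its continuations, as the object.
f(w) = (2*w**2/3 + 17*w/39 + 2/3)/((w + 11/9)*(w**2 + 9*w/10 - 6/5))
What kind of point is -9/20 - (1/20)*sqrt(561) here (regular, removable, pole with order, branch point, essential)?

The denominator factor w**2 + 9*w/10 - 6/5 vanishes at -9/20 - (1/20)*sqrt(561) and appears to the power 1; the numerator there equals 1502/975 + (8/975)*sqrt(561), nonzero, and no other factor vanishes.
Hence a pole whose order is the multiplicity, 1.

The point is a pole of order 1.


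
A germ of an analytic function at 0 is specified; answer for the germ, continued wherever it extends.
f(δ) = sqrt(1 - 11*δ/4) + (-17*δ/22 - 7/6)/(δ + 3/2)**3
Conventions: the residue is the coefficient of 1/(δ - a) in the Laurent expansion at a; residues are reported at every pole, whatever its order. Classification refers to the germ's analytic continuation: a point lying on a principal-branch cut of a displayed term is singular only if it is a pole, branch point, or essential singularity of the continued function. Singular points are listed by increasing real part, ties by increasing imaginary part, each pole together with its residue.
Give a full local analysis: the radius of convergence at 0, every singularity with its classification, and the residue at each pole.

Radius of convergence at 0: 4/11.
At -3/2: a pole of order 3; residue 0.
At 4/11: an algebraic (square-root) branch point.

Denominator factor (δ + 3/2)^3: pole of order 3 at -3/2, modulus 3/2.
Branch term (1)*sqrt(1 - δ/(4/11)): its argument vanishes at δ = 4/11, a square-root branch point, modulus 4/11.
The radius of convergence is the smallest modulus among the singular points: 4/11.
The branch term is analytic at -3/2 and contributes nothing to the residue; only the rational part matters.
At the order-3 pole -3/2 set g(δ) = (δ - (-3/2))^3*(rational part) = -17*δ/22 - 7/6.
Order-3 pole: residue = g''(a)/2; g''(-3/2) = 0, so the residue is 0.
List the singular points by increasing real part (a conjugate pair: the negative imaginary part first).


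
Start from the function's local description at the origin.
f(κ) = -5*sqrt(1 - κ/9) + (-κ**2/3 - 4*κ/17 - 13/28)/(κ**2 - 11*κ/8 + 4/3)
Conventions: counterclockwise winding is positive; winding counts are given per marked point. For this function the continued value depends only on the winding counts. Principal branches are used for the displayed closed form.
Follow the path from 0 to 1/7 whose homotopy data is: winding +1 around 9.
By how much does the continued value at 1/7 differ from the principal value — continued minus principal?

The rational part is single-valued and drops out of the difference; each branch term changes only by its own monodromy.
(-5)*sqrt(1 - κ/(9)): winding +1 is odd, the square root flips sign, contributing -2*(-5)*sqrt(1 - (1/7)/(9)) = -2*(-5)*sqrt(62/63) = (10/21)*sqrt(434).
Summing the contributions at κ = 1/7 gives (10/21)*sqrt(434).

Continued minus principal equals (10/21)*sqrt(434).


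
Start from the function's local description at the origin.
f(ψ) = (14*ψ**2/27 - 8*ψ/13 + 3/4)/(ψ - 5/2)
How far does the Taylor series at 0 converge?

Denominator factor (ψ - 5/2): pole of order 1 at 5/2, modulus 5/2.
The radius of convergence is the smallest modulus among the singular points: 5/2.

The radius of convergence is 5/2.


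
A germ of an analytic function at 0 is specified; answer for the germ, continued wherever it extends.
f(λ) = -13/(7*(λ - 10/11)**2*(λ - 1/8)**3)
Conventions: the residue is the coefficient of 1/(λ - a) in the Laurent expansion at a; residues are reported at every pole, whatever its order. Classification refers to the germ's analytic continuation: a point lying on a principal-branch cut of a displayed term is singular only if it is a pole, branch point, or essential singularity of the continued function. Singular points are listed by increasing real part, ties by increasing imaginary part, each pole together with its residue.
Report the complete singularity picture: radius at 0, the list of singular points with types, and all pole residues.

Denominator factor (λ - 1/8)^3: pole of order 3 at 1/8, modulus 1/8.
Denominator factor (λ - 10/11)^2: pole of order 2 at 10/11, modulus 10/11.
The radius of convergence is the smallest modulus among the singular points: 1/8.
At the order-3 pole 1/8 set g(λ) = (λ - (1/8))^3*f(λ) = -13/(7*(λ - 10/11)**2).
Order-3 pole: residue = g''(a)/2; g''(1/8) = -1559207936/52889949, so the residue is -779603968/52889949.
At the order-2 pole 10/11 set g(λ) = (λ - (10/11))^2*f(λ) = -13/(7*(λ - 1/8)**3).
Order-2 pole: residue = g'(a); g'(10/11) = 779603968/52889949, so the residue is 779603968/52889949.
List the singular points by increasing real part (a conjugate pair: the negative imaginary part first).

Radius of convergence at 0: 1/8.
At 1/8: a pole of order 3; residue -779603968/52889949.
At 10/11: a pole of order 2; residue 779603968/52889949.


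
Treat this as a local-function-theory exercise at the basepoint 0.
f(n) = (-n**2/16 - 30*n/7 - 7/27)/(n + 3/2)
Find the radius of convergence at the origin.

Denominator factor (n + 3/2): pole of order 1 at -3/2, modulus 3/2.
The radius of convergence is the smallest modulus among the singular points: 3/2.

The radius of convergence is 3/2.


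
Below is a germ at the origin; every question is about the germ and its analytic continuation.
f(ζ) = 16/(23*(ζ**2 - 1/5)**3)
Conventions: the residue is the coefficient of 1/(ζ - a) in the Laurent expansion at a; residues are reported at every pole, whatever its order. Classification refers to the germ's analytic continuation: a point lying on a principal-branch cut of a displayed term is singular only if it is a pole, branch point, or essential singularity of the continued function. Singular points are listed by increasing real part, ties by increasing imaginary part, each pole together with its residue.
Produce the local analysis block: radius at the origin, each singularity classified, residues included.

Denominator factor (ζ**2 - 1/5)^3: discriminant 4/5, real irrational roots (1/5)*sqrt(5) and -(1/5)*sqrt(5); poles of order 3, moduli (1/5)*sqrt(5) and (1/5)*sqrt(5).
The radius of convergence is the smallest modulus among the singular points: (1/5)*sqrt(5).
The factor ζ**2 - 1/5 splits as (ζ - a)(ζ - a') with a = -(1/5)*sqrt(5), a' = (1/5)*sqrt(5). At the order-3 pole a set g(ζ) = (ζ - a)^3*f(ζ) = [16/23] / (ζ - a')^3.
Order-3 pole: residue = g''(a)/2; g''(-(1/5)*sqrt(5)) = -(150/23)*sqrt(5), so the residue is -(75/23)*sqrt(5).
The factor ζ**2 - 1/5 splits as (ζ - a)(ζ - a') with a = (1/5)*sqrt(5), a' = -(1/5)*sqrt(5). At the order-3 pole a set g(ζ) = (ζ - a)^3*f(ζ) = [16/23] / (ζ - a')^3.
Order-3 pole: residue = g''(a)/2; g''((1/5)*sqrt(5)) = (150/23)*sqrt(5), so the residue is (75/23)*sqrt(5).
List the singular points by increasing real part (a conjugate pair: the negative imaginary part first).

Radius of convergence at 0: (1/5)*sqrt(5).
At -(1/5)*sqrt(5): a pole of order 3; residue -(75/23)*sqrt(5).
At (1/5)*sqrt(5): a pole of order 3; residue (75/23)*sqrt(5).


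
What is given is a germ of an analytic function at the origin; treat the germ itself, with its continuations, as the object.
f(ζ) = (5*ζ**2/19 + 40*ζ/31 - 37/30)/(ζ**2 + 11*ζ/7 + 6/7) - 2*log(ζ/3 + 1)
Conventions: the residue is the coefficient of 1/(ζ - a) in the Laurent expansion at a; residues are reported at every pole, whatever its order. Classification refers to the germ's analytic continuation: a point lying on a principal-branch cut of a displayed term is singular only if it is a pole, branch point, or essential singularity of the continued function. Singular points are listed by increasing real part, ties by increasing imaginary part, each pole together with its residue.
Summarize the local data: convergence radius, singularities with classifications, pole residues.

Radius of convergence at 0: (1/7)*sqrt(42).
At -3: a logarithmic branch point.
At (-11/14) - ((1/14)*sqrt(47))*i: a pole of order 1; residue (3615/8246) - ((929816/2906715)*sqrt(47))*i.
At (-11/14) + ((1/14)*sqrt(47))*i: a pole of order 1; residue (3615/8246) + ((929816/2906715)*sqrt(47))*i.

Denominator factor (ζ**2 + 11*ζ/7 + 6/7): discriminant -47/49, complex-conjugate roots (-11/14) + ((1/14)*sqrt(47))*i and (-11/14) - ((1/14)*sqrt(47))*i; poles of order 1, moduli (1/7)*sqrt(42) and (1/7)*sqrt(42).
Branch term (-2)*log(1 - ζ/(-3)): its argument vanishes at ζ = -3, a logarithmic branch point, modulus 3.
The radius of convergence is the smallest modulus among the singular points: (1/7)*sqrt(42).
The branch term is analytic at (-11/14) - ((1/14)*sqrt(47))*i and contributes nothing to the residue; only the rational part matters.
The factor ζ**2 + 11*ζ/7 + 6/7 splits as (ζ - a)(ζ - a') with a = (-11/14) - ((1/14)*sqrt(47))*i, a' = (-11/14) + ((1/14)*sqrt(47))*i. At the order-1 pole a set g(ζ) = (ζ - a)*(rational part) = [5*ζ**2/19 + 40*ζ/31 - 37/30] / (ζ - a').
Simple pole: residue = g(a) at a = (-11/14) - ((1/14)*sqrt(47))*i, which is (3615/8246) - ((929816/2906715)*sqrt(47))*i.
The branch term is analytic at (-11/14) + ((1/14)*sqrt(47))*i and contributes nothing to the residue; only the rational part matters.
The factor ζ**2 + 11*ζ/7 + 6/7 splits as (ζ - a)(ζ - a') with a = (-11/14) + ((1/14)*sqrt(47))*i, a' = (-11/14) - ((1/14)*sqrt(47))*i. At the order-1 pole a set g(ζ) = (ζ - a)*(rational part) = [5*ζ**2/19 + 40*ζ/31 - 37/30] / (ζ - a').
Simple pole: residue = g(a) at a = (-11/14) + ((1/14)*sqrt(47))*i, which is (3615/8246) + ((929816/2906715)*sqrt(47))*i.
List the singular points by increasing real part (a conjugate pair: the negative imaginary part first).


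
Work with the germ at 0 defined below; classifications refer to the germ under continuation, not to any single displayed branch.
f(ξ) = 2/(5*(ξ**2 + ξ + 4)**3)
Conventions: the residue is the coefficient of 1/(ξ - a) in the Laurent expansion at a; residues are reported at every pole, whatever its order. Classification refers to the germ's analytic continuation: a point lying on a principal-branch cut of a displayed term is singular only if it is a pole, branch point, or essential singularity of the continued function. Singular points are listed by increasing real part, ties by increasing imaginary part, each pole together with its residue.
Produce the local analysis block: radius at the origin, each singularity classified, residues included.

Radius of convergence at 0: 2.
At (-1/2) - ((1/2)*sqrt(15))*i: a pole of order 3; residue ((4/5625)*sqrt(15))*i.
At (-1/2) + ((1/2)*sqrt(15))*i: a pole of order 3; residue -((4/5625)*sqrt(15))*i.

Denominator factor (ξ**2 + ξ + 4)^3: discriminant -15, complex-conjugate roots (-1/2) + ((1/2)*sqrt(15))*i and (-1/2) - ((1/2)*sqrt(15))*i; poles of order 3, moduli 2 and 2.
The radius of convergence is the smallest modulus among the singular points: 2.
The factor ξ**2 + ξ + 4 splits as (ξ - a)(ξ - a') with a = (-1/2) - ((1/2)*sqrt(15))*i, a' = (-1/2) + ((1/2)*sqrt(15))*i. At the order-3 pole a set g(ξ) = (ξ - a)^3*f(ξ) = [2/5] / (ξ - a')^3.
Order-3 pole: residue = g''(a)/2; g''((-1/2) - ((1/2)*sqrt(15))*i) = ((8/5625)*sqrt(15))*i, so the residue is ((4/5625)*sqrt(15))*i.
The factor ξ**2 + ξ + 4 splits as (ξ - a)(ξ - a') with a = (-1/2) + ((1/2)*sqrt(15))*i, a' = (-1/2) - ((1/2)*sqrt(15))*i. At the order-3 pole a set g(ξ) = (ξ - a)^3*f(ξ) = [2/5] / (ξ - a')^3.
Order-3 pole: residue = g''(a)/2; g''((-1/2) + ((1/2)*sqrt(15))*i) = -((8/5625)*sqrt(15))*i, so the residue is -((4/5625)*sqrt(15))*i.
List the singular points by increasing real part (a conjugate pair: the negative imaginary part first).
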